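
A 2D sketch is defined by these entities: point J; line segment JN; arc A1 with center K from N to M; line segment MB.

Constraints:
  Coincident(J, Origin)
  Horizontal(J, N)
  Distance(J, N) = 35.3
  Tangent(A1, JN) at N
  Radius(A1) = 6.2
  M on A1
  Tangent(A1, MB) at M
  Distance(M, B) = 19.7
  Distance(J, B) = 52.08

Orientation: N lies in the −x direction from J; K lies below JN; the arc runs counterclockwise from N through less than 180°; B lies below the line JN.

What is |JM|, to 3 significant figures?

41.5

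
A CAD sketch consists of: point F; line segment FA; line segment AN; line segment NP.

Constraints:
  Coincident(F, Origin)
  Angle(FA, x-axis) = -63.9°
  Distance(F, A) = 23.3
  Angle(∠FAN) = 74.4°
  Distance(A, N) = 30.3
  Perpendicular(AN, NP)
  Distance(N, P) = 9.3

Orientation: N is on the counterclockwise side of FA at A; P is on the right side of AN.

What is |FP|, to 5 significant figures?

39.814

F is at the origin; FA runs at -63.9° with length 23.3, so A = 23.3·(cos -63.9°, sin -63.9°) = (10.251, -20.924). ∠FAN = 74.4°, so AN runs at -63.9° + (180° − 74.4°) = 41.700° from the x-axis; with |AN| = 30.3, N = A + 30.3·(cos 41.700°, sin 41.700°) = (32.874, -0.76756). The perpendicularity gives NP at right angles to AN; with |NP| = 9.3 on the right of AN, P = N + 9.3·(0.66523, -0.74664) = (39.060, -7.7113). Then |FP| = |P − F| = 39.814.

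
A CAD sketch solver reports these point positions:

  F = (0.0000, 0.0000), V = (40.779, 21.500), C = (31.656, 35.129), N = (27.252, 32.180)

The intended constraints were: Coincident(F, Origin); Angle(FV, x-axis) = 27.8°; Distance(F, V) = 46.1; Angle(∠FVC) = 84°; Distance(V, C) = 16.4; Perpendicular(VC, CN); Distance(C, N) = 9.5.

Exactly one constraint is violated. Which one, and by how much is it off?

Distance(C, N) = 9.5 — off by 4.20.

F = (0.00, 0.00) ✓; FV at 27.80° ✓; |FV| = 46.10 ✓; ∠FVC = 84.00° ✓; |VC| = 16.40 ✓; ∠(VC, CN) = 90.01° ✓; |CN| = 5.300 ✗.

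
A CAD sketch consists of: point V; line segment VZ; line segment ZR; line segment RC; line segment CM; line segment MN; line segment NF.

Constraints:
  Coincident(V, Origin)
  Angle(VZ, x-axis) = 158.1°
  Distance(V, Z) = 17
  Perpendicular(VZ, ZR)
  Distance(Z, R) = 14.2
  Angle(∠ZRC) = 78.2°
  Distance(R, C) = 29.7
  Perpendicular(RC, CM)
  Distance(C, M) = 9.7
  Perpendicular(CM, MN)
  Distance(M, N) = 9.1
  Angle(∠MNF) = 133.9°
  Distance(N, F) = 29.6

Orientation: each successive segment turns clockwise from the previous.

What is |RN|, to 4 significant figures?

22.77

The perpendicularity gives CM at right angles to RC, so CM runs at -123.7°; with |CM| = 9.7, M = (8.850, -5.033). CM is perpendicular to MN, so MN runs at 146.3°; with |MN| = 9.1, N = (1.279, 0.01632). Then |RN| = |N − R| = 22.77.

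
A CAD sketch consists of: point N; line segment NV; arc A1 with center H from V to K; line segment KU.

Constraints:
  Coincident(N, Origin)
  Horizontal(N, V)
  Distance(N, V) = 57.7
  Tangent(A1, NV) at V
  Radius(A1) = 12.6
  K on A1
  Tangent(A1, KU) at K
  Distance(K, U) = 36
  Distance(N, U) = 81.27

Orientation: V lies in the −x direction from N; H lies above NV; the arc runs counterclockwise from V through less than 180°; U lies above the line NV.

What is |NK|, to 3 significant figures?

50.2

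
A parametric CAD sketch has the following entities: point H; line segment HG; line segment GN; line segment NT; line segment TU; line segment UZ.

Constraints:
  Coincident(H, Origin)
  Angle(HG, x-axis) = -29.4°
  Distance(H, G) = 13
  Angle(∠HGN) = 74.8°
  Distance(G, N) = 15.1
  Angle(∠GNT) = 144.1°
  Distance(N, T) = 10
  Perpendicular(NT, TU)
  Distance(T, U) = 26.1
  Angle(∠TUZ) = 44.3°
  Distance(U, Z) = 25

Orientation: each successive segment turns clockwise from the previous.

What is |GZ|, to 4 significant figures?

4.815

NT is perpendicular to TU, so TU runs at 99.50°; with |TU| = 26.1, U = (-13.45, 6.958). ∠TUZ = 44.3° gives UZ at -36.20° from the x-axis; with |UZ| = 25.0, Z = (6.727, -7.807). Then |GZ| = |Z − G| = 4.815.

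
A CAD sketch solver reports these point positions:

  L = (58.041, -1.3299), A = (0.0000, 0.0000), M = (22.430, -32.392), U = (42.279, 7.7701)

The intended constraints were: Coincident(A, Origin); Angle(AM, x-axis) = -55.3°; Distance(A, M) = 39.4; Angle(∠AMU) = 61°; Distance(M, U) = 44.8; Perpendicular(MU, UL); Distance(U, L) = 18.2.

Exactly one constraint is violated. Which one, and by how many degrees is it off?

Perpendicular(MU, UL) — off by 3.70°.

A = (0.00, 0.00) ✓; AM at -55.30° ✓; |AM| = 39.40 ✓; ∠AMU = 61.00° ✓; |MU| = 44.80 ✓; ∠(MU, UL) = 93.70° ✗; |UL| = 18.20 ✓.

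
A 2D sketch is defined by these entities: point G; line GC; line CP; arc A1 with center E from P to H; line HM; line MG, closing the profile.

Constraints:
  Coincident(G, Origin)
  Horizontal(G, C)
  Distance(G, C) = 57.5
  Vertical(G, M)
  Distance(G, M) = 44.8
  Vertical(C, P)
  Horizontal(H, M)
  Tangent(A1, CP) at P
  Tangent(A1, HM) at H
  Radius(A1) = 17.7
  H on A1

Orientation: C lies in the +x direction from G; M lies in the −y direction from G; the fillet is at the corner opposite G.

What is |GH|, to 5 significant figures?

59.926

G is at the origin; GC is horizontal with |GC| = 57.5 and C on the +x side, so C = (57.500, 0.0000). GM is vertical with |GM| = 44.8 and M on the −y side, so M = (0.0000, -44.800). The virtual corner opposite G is at (57.500, -44.800). The tangent condition forces EP to be normal to CP and tangency of A1 to HM means the radius EH is perpendicular to HM, with radius 17.7, so the center E sits 17.7 in from both sides at E = (39.800, -27.100). That places the tangent points at P = (57.500, -27.100) on CP and H = (39.800, -44.800) on HM. Then |GH| = |H − G| = 59.926.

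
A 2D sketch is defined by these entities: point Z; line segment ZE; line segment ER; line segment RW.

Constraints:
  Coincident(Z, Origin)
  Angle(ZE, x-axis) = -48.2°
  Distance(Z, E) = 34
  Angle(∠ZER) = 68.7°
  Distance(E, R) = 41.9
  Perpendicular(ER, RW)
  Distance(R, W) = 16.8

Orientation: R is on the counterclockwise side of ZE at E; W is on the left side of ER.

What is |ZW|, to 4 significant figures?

33.08

Z is at the origin; ZE runs at -48.2° with length 34.0, so E = 34.0·(cos -48.2°, sin -48.2°) = (22.66, -25.35). ∠ZER = 68.7°, so ER runs at -48.2° + (180° − 68.7°) = 63.10° from the x-axis; with |ER| = 41.9, R = E + 41.9·(cos 63.10°, sin 63.10°) = (41.62, 12.02). ER is perpendicular to RW; with |RW| = 16.8 on the left of ER, W = R + 16.8·(-0.8918, 0.4524) = (26.64, 19.62). Then |ZW| = |W − Z| = 33.08.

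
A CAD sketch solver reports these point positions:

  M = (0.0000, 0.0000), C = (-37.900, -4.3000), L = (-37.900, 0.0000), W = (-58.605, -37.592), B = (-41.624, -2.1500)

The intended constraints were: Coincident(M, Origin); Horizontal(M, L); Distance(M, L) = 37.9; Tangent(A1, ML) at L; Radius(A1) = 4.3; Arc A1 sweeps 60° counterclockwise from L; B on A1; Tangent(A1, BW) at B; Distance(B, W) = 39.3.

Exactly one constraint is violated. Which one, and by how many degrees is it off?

Tangent(A1, BW) at B — off by 4.40°.

M = (0.00, 0.00) ✓; M.y = 0.00, L.y = 0.00 ✓; |ML| = 37.90 ✓; ∠(CL, LM) = 90.00° ✓; |CL| = 4.300 ✓; bearing(C→B) − bearing(C→L) = 60.00° ✓; |CB| = 4.300 ✓; ∠(CB, BW) = 85.60° ✗; |BW| = 39.30 ✓.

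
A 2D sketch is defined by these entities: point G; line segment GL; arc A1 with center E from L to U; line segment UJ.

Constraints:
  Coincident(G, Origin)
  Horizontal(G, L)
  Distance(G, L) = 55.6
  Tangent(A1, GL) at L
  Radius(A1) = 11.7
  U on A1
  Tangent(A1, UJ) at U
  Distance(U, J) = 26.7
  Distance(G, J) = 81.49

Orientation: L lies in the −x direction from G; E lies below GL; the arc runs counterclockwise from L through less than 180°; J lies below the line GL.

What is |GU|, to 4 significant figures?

67.45

Checks: |EU| = 11.70 ✓; ∠(EU, UJ) = 90.00° ✓; |UJ| = 26.70 ✓; |GJ| = 81.49 ✓.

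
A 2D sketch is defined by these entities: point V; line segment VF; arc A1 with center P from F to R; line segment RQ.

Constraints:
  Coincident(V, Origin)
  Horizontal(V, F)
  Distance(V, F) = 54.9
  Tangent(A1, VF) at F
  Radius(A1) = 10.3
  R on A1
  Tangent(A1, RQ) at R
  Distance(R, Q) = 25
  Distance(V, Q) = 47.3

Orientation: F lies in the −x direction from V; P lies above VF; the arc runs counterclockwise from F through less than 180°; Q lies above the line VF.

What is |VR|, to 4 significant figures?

45.75

V is at the origin; V and F share the same y with |VF| = 54.9 and F on the −x side, so F = (-54.90, 0.000). A1 meets VF tangentially, so PF is at right angles to VF, so P = F + (0, 10.3) = (-54.90, 10.30). Since PR ⟂ RQ (tangency), |PQ| = √(10.3² + 25.0²) = 27.04 regardless of where R sits on A1. So Q lies on both circle(V, 47.3) and circle(P, 27.04); the above-VF intersection is Q = (-36.49, 30.10). R is the foot of the tangent from Q: R = (-45.25, 6.688).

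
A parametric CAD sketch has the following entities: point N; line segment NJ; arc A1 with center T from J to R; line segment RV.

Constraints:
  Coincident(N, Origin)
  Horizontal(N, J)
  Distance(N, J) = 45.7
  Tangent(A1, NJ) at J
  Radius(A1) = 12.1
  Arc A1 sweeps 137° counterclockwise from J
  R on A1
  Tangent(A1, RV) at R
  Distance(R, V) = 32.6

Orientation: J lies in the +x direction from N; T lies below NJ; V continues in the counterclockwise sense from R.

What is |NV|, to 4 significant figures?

74.97

On A1, J sits at bearing 90° from T; a 137° counterclockwise sweep puts R at bearing 227°, so R = T + 12.1·(cos 227°, sin 227°) = (37.45, -20.95). Tangency of A1 to RV means the radius TR is perpendicular to RV, so RV runs along (−sin 227°, cos 227°); with |RV| = 32.6, V = (61.29, -43.18). Then |NV| = |V − N| = 74.97.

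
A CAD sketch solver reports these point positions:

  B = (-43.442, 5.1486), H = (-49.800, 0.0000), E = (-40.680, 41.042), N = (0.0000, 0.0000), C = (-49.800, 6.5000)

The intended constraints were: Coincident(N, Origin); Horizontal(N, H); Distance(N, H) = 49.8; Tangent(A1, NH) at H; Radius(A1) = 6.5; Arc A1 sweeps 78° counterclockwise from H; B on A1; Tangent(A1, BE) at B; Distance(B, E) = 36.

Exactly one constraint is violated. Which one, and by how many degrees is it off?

Tangent(A1, BE) at B — off by 7.60°.

N = (0.00, 0.00) ✓; N.y = 0.00, H.y = 0.00 ✓; |NH| = 49.80 ✓; ∠(CH, HN) = 90.00° ✓; |CH| = 6.500 ✓; bearing(C→B) − bearing(C→H) = 78.00° ✓; |CB| = 6.500 ✓; ∠(CB, BE) = 82.40° ✗; |BE| = 36.00 ✓.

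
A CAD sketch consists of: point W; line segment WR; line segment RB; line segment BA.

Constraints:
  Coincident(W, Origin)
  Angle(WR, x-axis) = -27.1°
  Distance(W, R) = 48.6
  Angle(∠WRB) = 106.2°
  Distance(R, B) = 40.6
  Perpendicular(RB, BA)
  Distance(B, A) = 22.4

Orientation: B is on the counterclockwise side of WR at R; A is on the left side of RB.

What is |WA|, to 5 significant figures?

59.348

W is at the origin; WR runs at -27.1° with length 48.6, so R = 48.6·(cos -27.1°, sin -27.1°) = (43.264, -22.139). ∠WRB = 106.2°, so RB runs at -27.1° + (180° − 106.2°) = 46.700° from the x-axis; with |RB| = 40.6, B = R + 40.6·(cos 46.700°, sin 46.700°) = (71.109, 7.4081). RB is perpendicular to BA; with |BA| = 22.4 on the left of RB, A = B + 22.4·(-0.72777, 0.68582) = (54.806, 22.770). Then |WA| = |A − W| = 59.348.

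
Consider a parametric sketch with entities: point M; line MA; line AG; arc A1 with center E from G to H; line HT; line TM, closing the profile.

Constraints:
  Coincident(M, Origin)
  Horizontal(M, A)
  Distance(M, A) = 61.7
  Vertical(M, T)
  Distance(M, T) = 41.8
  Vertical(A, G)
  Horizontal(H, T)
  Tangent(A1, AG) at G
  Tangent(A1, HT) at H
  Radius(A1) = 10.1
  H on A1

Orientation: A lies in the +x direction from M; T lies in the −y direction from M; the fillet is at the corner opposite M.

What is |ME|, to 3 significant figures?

60.6

MT is vertical with |MT| = 41.8 and T on the −y side, so T = (0.00, -41.8). The virtual corner opposite M is at (61.7, -41.8). The tangent condition forces EG to be normal to AG and the tangent condition forces EH to be normal to HT, with radius 10.1, so the center E sits 10.1 in from both sides at E = (51.6, -31.7). Then |ME| = |E − M| = 60.6.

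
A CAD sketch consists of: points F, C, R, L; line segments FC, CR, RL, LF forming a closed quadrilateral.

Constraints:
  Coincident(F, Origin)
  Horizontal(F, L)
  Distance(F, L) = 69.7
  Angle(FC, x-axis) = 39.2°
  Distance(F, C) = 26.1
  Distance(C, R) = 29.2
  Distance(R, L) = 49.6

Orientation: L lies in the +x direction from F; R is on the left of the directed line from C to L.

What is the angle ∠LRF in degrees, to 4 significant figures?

83.35°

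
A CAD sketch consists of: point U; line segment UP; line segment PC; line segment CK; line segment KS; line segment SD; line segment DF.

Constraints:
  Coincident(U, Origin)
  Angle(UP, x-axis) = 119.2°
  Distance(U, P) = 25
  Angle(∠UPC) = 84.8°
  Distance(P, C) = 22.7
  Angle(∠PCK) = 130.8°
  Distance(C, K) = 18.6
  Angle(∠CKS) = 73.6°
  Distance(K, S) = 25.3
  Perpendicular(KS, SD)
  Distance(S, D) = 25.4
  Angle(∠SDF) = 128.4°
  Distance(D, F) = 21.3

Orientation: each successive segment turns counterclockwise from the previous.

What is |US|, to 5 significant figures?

9.5545

U is at the origin; UP runs at 119.2° with length 25.0, so P = (-12.196, 21.823). ∠UPC = 84.8° gives PC at -145.60° from the x-axis; with |PC| = 22.7, C = (-30.927, 8.9983). ∠PCK = 130.8° gives CK at -96.400° from the x-axis; with |CK| = 18.6, K = (-33.000, -9.4858). ∠CKS = 73.6° gives KS at 10.000° from the x-axis; with |KS| = 25.3, S = (-8.0843, -5.0925). Then |US| = |S − U| = 9.5545.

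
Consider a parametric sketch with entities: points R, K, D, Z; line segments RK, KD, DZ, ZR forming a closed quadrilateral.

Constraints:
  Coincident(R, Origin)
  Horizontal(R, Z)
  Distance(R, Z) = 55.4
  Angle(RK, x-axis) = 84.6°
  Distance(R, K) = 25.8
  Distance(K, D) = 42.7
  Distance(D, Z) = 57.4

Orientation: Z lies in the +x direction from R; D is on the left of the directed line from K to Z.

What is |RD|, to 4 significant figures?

63.86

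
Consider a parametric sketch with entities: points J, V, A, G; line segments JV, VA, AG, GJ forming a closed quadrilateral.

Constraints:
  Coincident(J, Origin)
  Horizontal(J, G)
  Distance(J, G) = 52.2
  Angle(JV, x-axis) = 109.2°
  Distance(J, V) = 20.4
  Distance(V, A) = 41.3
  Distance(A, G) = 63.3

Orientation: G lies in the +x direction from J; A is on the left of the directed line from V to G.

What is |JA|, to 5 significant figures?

55.612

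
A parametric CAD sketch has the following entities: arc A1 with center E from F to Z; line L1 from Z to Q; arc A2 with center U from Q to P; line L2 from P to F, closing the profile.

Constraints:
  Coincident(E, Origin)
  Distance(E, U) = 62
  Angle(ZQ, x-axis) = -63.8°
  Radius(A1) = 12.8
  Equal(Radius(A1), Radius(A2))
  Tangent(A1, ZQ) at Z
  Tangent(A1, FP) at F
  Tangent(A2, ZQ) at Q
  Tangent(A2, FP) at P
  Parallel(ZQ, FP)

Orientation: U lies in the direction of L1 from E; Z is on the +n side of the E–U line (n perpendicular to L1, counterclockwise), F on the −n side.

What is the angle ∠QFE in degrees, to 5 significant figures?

67.564°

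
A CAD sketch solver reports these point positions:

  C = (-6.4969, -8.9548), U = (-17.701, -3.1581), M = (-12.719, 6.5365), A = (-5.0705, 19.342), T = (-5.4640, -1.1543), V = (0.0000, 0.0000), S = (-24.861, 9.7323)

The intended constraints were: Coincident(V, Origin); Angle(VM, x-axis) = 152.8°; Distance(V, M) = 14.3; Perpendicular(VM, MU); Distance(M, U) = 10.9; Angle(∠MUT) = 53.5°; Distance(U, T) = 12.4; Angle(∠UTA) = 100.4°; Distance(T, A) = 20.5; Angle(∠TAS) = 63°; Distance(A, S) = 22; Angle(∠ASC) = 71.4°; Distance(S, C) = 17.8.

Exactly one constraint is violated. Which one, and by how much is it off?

Distance(S, C) = 17.8 — off by 8.40.

V = (0.00, 0.00) ✓; VM at 152.8° ✓; |VM| = 14.30 ✓; ∠(VM, MU) = 90.00° ✓; |MU| = 10.90 ✓; ∠MUT = 53.50° ✓; |UT| = 12.40 ✓; ∠UTA = 100.4° ✓; |TA| = 20.50 ✓; ∠TAS = 63.00° ✓; |AS| = 22.00 ✓; ∠ASC = 71.40° ✓; |SC| = 26.20 ✗.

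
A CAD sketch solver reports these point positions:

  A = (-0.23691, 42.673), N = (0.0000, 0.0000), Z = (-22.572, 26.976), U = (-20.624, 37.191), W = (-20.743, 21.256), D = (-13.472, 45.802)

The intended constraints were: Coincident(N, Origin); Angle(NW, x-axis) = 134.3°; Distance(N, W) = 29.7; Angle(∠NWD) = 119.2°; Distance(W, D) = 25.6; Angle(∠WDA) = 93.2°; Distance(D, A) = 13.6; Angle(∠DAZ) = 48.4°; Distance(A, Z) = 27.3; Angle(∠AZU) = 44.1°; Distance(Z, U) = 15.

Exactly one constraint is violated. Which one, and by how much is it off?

Distance(Z, U) = 15 — off by 4.60.

N = (0.00, 0.00) ✓; NW at 134.3° ✓; |NW| = 29.70 ✓; ∠NWD = 119.2° ✓; |WD| = 25.60 ✓; ∠WDA = 93.20° ✓; |DA| = 13.60 ✓; ∠DAZ = 48.40° ✓; |AZ| = 27.30 ✓; ∠AZU = 44.10° ✓; |ZU| = 10.40 ✗.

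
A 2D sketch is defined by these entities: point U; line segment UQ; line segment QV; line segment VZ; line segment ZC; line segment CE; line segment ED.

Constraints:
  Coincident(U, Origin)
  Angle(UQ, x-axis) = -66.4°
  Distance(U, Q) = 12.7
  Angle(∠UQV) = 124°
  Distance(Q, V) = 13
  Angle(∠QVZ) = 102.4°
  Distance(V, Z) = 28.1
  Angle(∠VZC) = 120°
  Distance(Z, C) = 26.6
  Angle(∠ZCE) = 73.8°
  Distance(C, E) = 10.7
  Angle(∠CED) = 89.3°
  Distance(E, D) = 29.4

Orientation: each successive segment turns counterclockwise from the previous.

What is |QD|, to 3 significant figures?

31.4

∠ZCE = 73.8° gives CE at -127° from the x-axis; with |CE| = 10.7, E = (6.30, 24.5). ∠CED = 89.3° gives ED at -35.9° from the x-axis; with |ED| = 29.4, D = (30.1, 7.28). Then |QD| = |D − Q| = 31.4.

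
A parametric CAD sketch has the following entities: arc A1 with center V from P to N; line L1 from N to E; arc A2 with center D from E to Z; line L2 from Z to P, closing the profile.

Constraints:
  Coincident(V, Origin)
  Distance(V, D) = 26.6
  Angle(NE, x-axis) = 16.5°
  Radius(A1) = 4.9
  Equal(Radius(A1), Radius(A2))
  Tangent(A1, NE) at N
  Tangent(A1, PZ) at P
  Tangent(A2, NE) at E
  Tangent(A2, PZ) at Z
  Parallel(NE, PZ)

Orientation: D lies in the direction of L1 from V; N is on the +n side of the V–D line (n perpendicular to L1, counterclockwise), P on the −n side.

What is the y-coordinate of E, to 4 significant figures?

12.25

The slot axis is L1's direction at 16.5°, so u = (cos 16.5°, sin 16.5°) = (0.9588, 0.2840) and n = (−sin 16.5°, cos 16.5°) = (-0.2840, 0.9588). V is at the origin and D lies 26.6 along u from V, so D = 26.6·u = (25.50, 7.555). Tangency of A1 to both parallel lines with radius 4.9 puts N and P at V ± 4.9·n: N = (-1.392, 4.698), P = (1.392, -4.698). Equal radii place E and Z the same way about D: E = D + 4.9·n = (24.11, 12.25), Z = D − 4.9·n = (26.90, 2.857). So E.y = 12.25.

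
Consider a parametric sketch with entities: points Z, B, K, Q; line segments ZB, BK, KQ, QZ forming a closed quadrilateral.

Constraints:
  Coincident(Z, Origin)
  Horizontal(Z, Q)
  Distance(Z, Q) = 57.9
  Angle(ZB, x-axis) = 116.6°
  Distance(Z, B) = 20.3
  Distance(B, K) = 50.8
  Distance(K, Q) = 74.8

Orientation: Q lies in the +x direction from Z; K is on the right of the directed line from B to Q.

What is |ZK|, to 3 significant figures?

34.0

Z is at the origin; ZQ is horizontal with |ZQ| = 57.9 and Q in +x, so Q = (57.9, 0). ZB runs at 116.6° with |ZB| = 20.3, so B = (-9.09, 18.2). K is determined by |BK| = 50.8 and |KQ| = 74.8 together: it lies at the intersection of circle(B, 50.8) and circle(Q, 74.8). With |BQ| = 69.4, the foot of the radical line on BQ is 13.0 from B and the perpendicular offset is √(50.8² − 13.0²) = 49.1. Taking the right-of-BQ solution: K = (-9.40, -32.6).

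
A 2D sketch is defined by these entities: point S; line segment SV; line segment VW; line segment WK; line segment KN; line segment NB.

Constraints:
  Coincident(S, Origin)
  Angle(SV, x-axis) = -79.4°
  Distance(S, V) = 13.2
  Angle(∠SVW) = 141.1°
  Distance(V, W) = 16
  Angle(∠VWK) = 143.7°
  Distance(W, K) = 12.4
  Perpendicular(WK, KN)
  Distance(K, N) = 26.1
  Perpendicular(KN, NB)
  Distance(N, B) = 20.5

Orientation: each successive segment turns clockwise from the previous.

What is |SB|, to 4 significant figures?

9.035

S is at the origin; SV runs at -79.4° with length 13.2, so V = (2.428, -12.97). ∠SVW = 141.1° gives VW at -118.3° from the x-axis; with |VW| = 16.0, W = (-5.157, -27.06). ∠VWK = 143.7° gives WK at -154.6° from the x-axis; with |WK| = 12.4, K = (-16.36, -32.38). The perpendicularity gives KN at right angles to WK, so KN runs at 115.4°; with |KN| = 26.1, N = (-27.55, -8.804). KN ⟂ NB, so NB runs at 25.40°; with |NB| = 20.5, B = (-9.035, -0.01096). Then |SB| = |B − S| = 9.035.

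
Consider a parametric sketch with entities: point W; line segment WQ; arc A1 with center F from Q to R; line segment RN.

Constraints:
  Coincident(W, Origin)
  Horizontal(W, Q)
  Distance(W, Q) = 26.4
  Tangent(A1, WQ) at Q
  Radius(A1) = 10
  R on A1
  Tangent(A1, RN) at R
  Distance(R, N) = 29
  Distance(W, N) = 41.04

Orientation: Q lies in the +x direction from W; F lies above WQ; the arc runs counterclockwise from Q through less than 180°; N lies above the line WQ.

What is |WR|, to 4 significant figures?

37.75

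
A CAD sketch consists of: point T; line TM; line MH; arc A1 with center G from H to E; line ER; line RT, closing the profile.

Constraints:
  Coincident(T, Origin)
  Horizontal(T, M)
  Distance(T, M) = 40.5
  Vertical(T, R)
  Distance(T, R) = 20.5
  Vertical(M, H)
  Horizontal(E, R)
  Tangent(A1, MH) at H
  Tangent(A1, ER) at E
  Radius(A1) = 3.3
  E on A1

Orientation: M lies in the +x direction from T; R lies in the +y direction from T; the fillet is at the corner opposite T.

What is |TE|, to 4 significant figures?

42.47

T is at the origin; T and M share the same y with |TM| = 40.5 and M on the +x side, so M = (40.50, 0.000). TR is vertical with |TR| = 20.5 and R on the +y side, so R = (0.000, 20.50). The virtual corner opposite T is at (40.50, 20.50). Since A1 is tangent to MH there, GH ⟂ MH and tangency of A1 to ER means the radius GE is perpendicular to ER, with radius 3.3, so the center G sits 3.3 in from both sides at G = (37.20, 17.20). That places the tangent points at H = (40.50, 17.20) on MH and E = (37.20, 20.50) on ER. Then |TE| = |E − T| = 42.47.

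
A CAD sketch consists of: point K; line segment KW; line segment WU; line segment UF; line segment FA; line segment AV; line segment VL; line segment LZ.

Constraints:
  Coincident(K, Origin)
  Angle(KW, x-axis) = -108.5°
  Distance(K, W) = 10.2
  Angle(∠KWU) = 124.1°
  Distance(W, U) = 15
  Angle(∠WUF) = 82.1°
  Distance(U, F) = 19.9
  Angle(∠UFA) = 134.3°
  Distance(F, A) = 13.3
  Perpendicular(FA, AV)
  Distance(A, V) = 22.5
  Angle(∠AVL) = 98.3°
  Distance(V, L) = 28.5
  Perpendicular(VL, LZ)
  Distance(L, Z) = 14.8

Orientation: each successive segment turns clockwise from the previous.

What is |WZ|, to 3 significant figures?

18.9

K is at the origin; KW runs at -108.5° with length 10.2, so W = (-3.24, -9.67). ∠KWU = 124.1° gives WU at -164° from the x-axis; with |WU| = 15.0, U = (-17.7, -13.7). ∠WUF = 82.1° gives UF at 97.7° from the x-axis; with |UF| = 19.9, F = (-20.4, 6.01). ∠UFA = 134.3° gives FA at 52.0° from the x-axis; with |FA| = 13.3, A = (-12.2, 16.5). The perpendicularity gives AV at right angles to FA, so AV runs at -38.0°; with |AV| = 22.5, V = (5.57, 2.64). ∠AVL = 98.3° gives VL at -120° from the x-axis; with |VL| = 28.5, L = (-8.55, -22.1). VL is perpendicular to LZ, so LZ runs at 150°; with |LZ| = 14.8, Z = (-21.4, -14.8). Then |WZ| = |Z − W| = 18.9.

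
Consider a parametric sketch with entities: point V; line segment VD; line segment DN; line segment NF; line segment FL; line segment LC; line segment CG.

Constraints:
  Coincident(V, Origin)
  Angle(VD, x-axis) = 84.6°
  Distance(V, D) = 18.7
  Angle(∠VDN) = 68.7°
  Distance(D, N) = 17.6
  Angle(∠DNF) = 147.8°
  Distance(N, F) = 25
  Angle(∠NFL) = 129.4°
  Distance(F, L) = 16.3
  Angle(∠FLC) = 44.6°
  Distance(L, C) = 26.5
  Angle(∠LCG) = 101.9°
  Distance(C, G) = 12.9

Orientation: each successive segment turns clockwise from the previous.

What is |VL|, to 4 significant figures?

36.08

V is at the origin; VD runs at 84.6° with length 18.7, so D = (1.760, 18.62). ∠VDN = 68.7° gives DN at -26.70° from the x-axis; with |DN| = 17.6, N = (17.48, 10.71). ∠DNF = 147.8° gives NF at -58.90° from the x-axis; with |NF| = 25.0, F = (30.40, -10.70). ∠NFL = 129.4° gives FL at -109.5° from the x-axis; with |FL| = 16.3, L = (24.96, -26.06). Then |VL| = |L − V| = 36.08.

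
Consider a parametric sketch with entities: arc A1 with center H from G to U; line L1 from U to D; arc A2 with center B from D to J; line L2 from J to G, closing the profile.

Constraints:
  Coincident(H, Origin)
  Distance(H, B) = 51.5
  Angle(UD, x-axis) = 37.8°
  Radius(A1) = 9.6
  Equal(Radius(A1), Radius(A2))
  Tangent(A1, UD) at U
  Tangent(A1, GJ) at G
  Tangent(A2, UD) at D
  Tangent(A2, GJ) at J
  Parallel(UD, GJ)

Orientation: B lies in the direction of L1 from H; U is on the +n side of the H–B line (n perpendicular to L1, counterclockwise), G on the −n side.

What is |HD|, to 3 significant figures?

52.4

The slot axis is L1's direction at 37.8°, so u = (cos 37.8°, sin 37.8°) = (0.790, 0.613) and n = (−sin 37.8°, cos 37.8°) = (-0.613, 0.790). H is at the origin and B lies 51.5 along u from H, so B = 51.5·u = (40.7, 31.6). Tangency of A1 to both parallel lines with radius 9.6 puts U and G at H ± 9.6·n: U = (-5.88, 7.59), G = (5.88, -7.59). Equal radii place D and J the same way about B: D = B + 9.6·n = (34.8, 39.2), J = B − 9.6·n = (46.6, 24.0). Then |HD| = |D − H| = 52.4.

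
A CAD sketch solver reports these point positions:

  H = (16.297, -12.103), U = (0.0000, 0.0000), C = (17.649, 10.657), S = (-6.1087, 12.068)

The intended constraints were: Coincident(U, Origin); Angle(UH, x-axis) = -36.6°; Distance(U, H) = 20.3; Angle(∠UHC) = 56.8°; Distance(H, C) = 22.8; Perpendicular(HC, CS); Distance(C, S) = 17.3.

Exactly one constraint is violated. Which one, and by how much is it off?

Distance(C, S) = 17.3 — off by 6.50.

U = (0.00, 0.00) ✓; UH at -36.60° ✓; |UH| = 20.30 ✓; ∠UHC = 56.80° ✓; |HC| = 22.80 ✓; ∠(HC, CS) = 90.00° ✓; |CS| = 23.80 ✗.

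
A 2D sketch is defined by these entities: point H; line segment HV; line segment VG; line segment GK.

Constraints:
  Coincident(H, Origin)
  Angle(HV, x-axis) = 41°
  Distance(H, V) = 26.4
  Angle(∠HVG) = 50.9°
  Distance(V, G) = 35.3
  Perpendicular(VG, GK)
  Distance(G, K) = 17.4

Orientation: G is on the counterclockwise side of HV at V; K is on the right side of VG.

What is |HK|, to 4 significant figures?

42.23

H is at the origin; HV runs at 41.0° with length 26.4, so V = 26.4·(cos 41.0°, sin 41.0°) = (19.92, 17.32). ∠HVG = 50.9°, so VG runs at 41.0° + (180° − 50.9°) = 170.1° from the x-axis; with |VG| = 35.3, G = V + 35.3·(cos 170.1°, sin 170.1°) = (-14.85, 23.39). VG is perpendicular to GK; with |GK| = 17.4 on the right of VG, K = G + 17.4·(0.1719, 0.9851) = (-11.86, 40.53). Then |HK| = |K − H| = 42.23.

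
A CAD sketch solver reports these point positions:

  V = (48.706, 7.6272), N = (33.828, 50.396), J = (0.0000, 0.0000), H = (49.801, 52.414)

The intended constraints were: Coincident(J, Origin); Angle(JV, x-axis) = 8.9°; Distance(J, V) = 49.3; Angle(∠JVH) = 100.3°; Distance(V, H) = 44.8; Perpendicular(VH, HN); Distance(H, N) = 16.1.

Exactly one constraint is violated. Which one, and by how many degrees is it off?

Perpendicular(VH, HN) — off by 8.60°.

J = (0.00, 0.00) ✓; JV at 8.900° ✓; |JV| = 49.30 ✓; ∠JVH = 100.3° ✓; |VH| = 44.80 ✓; ∠(VH, HN) = 98.60° ✗; |HN| = 16.10 ✓.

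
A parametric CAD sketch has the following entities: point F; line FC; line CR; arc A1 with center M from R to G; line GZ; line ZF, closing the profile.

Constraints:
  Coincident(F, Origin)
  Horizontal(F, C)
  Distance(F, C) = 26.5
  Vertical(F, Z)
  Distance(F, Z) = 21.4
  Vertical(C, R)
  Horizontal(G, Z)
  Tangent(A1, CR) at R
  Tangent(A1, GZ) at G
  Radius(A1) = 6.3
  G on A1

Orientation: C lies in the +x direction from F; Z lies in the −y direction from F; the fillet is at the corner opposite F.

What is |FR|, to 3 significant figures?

30.5

F is at the origin; F and C share the same y with |FC| = 26.5 and C on the +x side, so C = (26.5, 0.00). F and Z share the same x with |FZ| = 21.4 and Z on the −y side, so Z = (0.00, -21.4). The virtual corner opposite F is at (26.5, -21.4). Since A1 is tangent to CR there, MR ⟂ CR and A1 meets GZ tangentially, so MG is at right angles to GZ, with radius 6.3, so the center M sits 6.3 in from both sides at M = (20.2, -15.1). That places the tangent points at R = (26.5, -15.1) on CR and G = (20.2, -21.4) on GZ. Then |FR| = |R − F| = 30.5.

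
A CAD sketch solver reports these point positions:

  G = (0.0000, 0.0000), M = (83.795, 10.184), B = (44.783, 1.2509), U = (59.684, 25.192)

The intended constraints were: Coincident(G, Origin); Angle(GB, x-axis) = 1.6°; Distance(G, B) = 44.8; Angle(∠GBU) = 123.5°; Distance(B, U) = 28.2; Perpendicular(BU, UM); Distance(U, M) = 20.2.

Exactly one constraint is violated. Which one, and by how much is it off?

Distance(U, M) = 20.2 — off by 8.20.

G = (0.00, 0.00) ✓; GB at 1.600° ✓; |GB| = 44.80 ✓; ∠GBU = 123.5° ✓; |BU| = 28.20 ✓; ∠(BU, UM) = 90.00° ✓; |UM| = 28.40 ✗.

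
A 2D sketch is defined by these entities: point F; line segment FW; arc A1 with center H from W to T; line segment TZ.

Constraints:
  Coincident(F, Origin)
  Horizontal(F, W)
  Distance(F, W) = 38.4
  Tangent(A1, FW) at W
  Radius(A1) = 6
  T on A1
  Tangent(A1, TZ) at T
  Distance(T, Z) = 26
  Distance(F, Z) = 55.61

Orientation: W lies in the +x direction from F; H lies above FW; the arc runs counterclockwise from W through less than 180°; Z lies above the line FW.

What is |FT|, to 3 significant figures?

44.8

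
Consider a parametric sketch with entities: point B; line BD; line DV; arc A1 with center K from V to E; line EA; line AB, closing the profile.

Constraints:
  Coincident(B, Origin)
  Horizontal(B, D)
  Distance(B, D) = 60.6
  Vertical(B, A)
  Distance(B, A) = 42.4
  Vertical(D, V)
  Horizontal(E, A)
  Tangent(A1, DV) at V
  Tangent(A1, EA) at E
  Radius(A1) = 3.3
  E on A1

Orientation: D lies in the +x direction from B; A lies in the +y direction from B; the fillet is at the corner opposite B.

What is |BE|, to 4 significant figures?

71.28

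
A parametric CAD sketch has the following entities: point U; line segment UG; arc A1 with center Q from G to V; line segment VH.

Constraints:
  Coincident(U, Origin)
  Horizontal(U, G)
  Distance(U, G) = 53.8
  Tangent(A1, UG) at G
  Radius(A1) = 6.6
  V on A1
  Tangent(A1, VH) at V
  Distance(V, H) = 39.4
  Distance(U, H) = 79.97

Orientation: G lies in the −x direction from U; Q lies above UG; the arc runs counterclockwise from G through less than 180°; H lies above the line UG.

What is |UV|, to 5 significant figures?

48.941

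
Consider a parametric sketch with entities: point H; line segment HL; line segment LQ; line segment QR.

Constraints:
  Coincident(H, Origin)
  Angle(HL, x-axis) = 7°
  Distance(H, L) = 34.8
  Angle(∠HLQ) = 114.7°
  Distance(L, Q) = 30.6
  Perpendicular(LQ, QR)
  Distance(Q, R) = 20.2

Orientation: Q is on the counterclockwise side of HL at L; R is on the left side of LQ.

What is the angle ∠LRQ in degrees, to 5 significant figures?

56.570°

∠HLQ = 114.7°, so LQ runs at 7.0° + (180° − 114.7°) = 72.300° from the x-axis; with |LQ| = 30.6, Q = L + 30.6·(cos 72.300°, sin 72.300°) = (43.844, 33.392). LQ ⟂ QR; with |QR| = 20.2 on the left of LQ, R = Q + 20.2·(-0.95266, 0.30403) = (24.600, 39.534). Then cos ∠LRQ = RL·RQ / (|RL||RQ|), giving 56.570°.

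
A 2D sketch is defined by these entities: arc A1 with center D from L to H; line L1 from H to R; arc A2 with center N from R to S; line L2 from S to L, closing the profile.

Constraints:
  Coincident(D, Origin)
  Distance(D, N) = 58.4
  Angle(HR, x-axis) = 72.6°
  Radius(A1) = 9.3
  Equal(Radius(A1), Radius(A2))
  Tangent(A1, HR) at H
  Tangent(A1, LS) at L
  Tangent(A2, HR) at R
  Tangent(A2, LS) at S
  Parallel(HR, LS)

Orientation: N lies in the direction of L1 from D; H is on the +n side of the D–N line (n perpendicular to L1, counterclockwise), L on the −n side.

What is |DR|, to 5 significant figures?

59.136

Tangency of A1 to both parallel lines with radius 9.3 puts H and L at D ± 9.3·n: H = (-8.8744, 2.7811), L = (8.8744, -2.7811). Equal radii place R and S the same way about N: R = N + 9.3·n = (8.5895, 58.509), S = N − 9.3·n = (26.338, 52.947). Then |DR| = |R − D| = 59.136.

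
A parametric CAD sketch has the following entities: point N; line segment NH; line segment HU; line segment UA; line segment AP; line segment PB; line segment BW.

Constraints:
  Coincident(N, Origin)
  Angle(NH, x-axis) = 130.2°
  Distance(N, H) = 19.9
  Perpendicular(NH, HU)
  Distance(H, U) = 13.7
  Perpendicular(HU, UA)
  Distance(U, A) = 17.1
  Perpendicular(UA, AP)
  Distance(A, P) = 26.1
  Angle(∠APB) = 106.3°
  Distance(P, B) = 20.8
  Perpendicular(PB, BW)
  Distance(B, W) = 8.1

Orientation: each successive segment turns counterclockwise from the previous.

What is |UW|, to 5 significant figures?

24.704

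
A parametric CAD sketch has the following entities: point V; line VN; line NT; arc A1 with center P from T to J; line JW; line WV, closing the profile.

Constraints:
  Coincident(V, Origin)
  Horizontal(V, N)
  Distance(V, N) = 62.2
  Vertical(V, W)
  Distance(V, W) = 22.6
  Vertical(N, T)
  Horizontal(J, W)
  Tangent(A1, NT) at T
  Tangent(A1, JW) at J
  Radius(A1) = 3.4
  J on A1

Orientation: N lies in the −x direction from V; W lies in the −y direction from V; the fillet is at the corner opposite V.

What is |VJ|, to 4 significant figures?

62.99

V is at the origin; VN is horizontal with |VN| = 62.2 and N on the −x side, so N = (-62.20, 0.000). V and W share the same x with |VW| = 22.6 and W on the −y side, so W = (0.000, -22.60). The virtual corner opposite V is at (-62.20, -22.60). Tangency of A1 to NT means the radius PT is perpendicular to NT and tangency of A1 to JW means the radius PJ is perpendicular to JW, with radius 3.4, so the center P sits 3.4 in from both sides at P = (-58.80, -19.20). That places the tangent points at T = (-62.20, -19.20) on NT and J = (-58.80, -22.60) on JW. Then |VJ| = |J − V| = 62.99.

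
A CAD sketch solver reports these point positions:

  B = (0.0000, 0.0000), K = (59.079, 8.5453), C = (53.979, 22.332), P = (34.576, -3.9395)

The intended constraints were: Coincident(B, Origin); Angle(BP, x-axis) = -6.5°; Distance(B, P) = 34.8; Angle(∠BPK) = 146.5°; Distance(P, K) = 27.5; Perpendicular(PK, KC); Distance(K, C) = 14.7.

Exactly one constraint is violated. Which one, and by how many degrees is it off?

Perpendicular(PK, KC) — off by 6.70°.

B = (0.00, 0.00) ✓; BP at -6.500° ✓; |BP| = 34.80 ✓; ∠BPK = 146.5° ✓; |PK| = 27.50 ✓; ∠(PK, KC) = 83.30° ✗; |KC| = 14.70 ✓.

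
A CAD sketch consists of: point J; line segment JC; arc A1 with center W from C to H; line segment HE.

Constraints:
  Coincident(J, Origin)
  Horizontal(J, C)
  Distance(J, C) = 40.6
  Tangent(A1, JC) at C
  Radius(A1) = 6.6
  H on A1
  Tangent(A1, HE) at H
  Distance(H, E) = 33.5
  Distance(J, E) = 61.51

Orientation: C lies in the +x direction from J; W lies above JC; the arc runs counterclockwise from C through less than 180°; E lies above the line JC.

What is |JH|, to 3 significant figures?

47.7

J is at the origin; J and C share the same y with |JC| = 40.6 and C on the +x side, so C = (40.6, 0.00). Since A1 is tangent to JC there, WC ⟂ JC, so W = C + (0, 6.6) = (40.6, 6.60). Since WH ⟂ HE (tangency), |WE| = √(6.6² + 33.5²) = 34.1 regardless of where H sits on A1. So E lies on both circle(J, 61.51) and circle(W, 34.1); the above-JC intersection is E = (46.5, 40.2). H is the foot of the tangent from E: H = (47.2, 6.73).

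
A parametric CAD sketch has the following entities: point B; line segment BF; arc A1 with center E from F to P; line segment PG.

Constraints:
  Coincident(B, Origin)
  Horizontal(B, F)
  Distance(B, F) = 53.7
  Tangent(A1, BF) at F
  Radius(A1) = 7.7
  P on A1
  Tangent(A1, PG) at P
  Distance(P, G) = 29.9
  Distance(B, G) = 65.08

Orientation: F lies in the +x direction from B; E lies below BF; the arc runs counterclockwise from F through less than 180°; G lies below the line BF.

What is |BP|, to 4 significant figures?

47.10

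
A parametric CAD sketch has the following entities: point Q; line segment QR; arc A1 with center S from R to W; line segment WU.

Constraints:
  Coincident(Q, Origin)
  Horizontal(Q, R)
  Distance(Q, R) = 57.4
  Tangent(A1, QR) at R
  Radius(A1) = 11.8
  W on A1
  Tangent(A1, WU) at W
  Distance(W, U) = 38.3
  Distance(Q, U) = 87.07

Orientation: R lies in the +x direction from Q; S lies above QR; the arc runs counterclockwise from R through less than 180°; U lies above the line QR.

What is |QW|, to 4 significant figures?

70.04

Q is at the origin; QR is horizontal with |QR| = 57.4 and R on the +x side, so R = (57.40, 0.000). The tangent condition forces SR to be normal to QR, so S = R + (0, 11.8) = (57.40, 11.80). Since SW ⟂ WU (tangency), |SU| = √(11.8² + 38.3²) = 40.08 regardless of where W sits on A1. So U lies on both circle(Q, 87.07) and circle(S, 40.08); the above-QR intersection is U = (71.85, 49.18). W is the foot of the tangent from U: W = (69.17, 10.97).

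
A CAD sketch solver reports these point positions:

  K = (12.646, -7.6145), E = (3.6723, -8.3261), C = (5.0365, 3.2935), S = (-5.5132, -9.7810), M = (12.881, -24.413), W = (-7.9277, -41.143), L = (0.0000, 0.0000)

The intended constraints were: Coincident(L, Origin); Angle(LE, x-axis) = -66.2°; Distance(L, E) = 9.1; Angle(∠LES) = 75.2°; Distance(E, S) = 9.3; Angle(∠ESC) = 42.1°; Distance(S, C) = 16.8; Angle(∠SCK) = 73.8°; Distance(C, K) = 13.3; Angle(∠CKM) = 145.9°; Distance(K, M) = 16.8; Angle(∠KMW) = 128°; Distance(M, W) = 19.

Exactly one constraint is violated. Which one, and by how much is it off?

Distance(M, W) = 19 — off by 7.70.

L = (0.00, 0.00) ✓; LE at -66.20° ✓; |LE| = 9.100 ✓; ∠LES = 75.20° ✓; |ES| = 9.300 ✓; ∠ESC = 42.10° ✓; |SC| = 16.80 ✓; ∠SCK = 73.80° ✓; |CK| = 13.30 ✓; ∠CKM = 145.9° ✓; |KM| = 16.80 ✓; ∠KMW = 128.0° ✓; |MW| = 26.70 ✗.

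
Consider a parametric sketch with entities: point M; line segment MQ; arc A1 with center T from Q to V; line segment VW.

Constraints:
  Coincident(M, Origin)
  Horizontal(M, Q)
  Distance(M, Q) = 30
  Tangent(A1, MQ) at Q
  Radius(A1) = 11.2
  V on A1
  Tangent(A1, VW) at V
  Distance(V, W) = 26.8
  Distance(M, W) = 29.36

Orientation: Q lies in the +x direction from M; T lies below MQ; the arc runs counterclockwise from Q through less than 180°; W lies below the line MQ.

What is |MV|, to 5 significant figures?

21.088

M is at the origin; MQ is horizontal with |MQ| = 30.0 and Q on the +x side, so Q = (30.000, 0.0000). The tangent condition forces TQ to be normal to MQ, so T = Q + (0, -11.2) = (30.000, -11.200). Since TV ⟂ VW (tangency), |TW| = √(11.2² + 26.8²) = 29.046 regardless of where V sits on A1. So W lies on both circle(M, 29.36) and circle(T, 29.046); the below-MQ intersection is W = (6.7267, -28.579). V is the foot of the tangent from W: V = (20.357, -5.5039).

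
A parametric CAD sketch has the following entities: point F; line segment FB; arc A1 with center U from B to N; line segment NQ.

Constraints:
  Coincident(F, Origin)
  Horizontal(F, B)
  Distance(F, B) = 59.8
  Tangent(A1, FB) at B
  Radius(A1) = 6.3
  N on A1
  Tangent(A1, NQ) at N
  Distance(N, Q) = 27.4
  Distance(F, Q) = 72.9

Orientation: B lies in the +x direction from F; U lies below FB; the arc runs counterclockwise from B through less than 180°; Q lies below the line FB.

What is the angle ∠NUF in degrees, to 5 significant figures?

28.531°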